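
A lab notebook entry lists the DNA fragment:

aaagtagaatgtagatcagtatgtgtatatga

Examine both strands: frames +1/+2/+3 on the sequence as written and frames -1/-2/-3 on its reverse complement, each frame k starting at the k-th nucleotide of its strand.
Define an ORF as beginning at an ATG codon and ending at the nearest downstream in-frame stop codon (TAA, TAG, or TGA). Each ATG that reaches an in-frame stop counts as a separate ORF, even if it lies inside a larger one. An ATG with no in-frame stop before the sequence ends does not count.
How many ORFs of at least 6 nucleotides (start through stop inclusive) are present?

Reverse complement (5'→3'): TCATATACACATACTGATCTACATTCTACTTT
Frame +1: AAA GTA GAA TGT AGA TCA GTA TGT GTA TAT — no ATG→stop ORF.
Frame +2: AAG TAG AAT GTA GAT CAG TAT GTG TAT ATG — no ATG→stop ORF.
Frame +3: AGT AGA ATG TAG ATC AGT ATG TGT ATA TGA — ATG at 9, stop TAG at 12 → 6 nt; ATG at 21, stop TGA at 30 → 12 nt.
Frame -1: TCA TAT ACA CAT ACT GAT CTA CAT TCT ACT — no ATG→stop ORF.
Frame -2: CAT ATA CAC ATA CTG ATC TAC ATT CTA CTT — no ATG→stop ORF.
Frame -3: ATA TAC ACA TAC TGA TCT ACA TTC TAC TTT — no ATG→stop ORF.
ORFs ≥ 6 nucleotides: frame +3 9–14 (6 nucleotides), frame +3 21–32 (12 nucleotides). Count = 2.

2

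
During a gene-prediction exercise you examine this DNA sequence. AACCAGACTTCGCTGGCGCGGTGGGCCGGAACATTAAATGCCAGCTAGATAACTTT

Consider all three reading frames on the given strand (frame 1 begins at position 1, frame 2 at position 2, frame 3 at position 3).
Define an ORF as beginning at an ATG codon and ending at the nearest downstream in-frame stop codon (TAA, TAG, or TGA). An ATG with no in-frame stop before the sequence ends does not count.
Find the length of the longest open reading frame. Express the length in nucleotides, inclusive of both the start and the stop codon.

15

Frame 1: AAC CAG ACT TCG CTG GCG CGG TGG GCC GGA ACA TTA AAT GCC AGC TAG ATA ACT — no ATG→stop ORF.
Frame 2: ACC AGA CTT CGC TGG CGC GGT GGG CCG GAA CAT TAA ATG CCA GCT AGA TAA CTT — ATG at 38, stop TAA at 50 → 15 nt.
Frame 3: CCA GAC TTC GCT GGC GCG GTG GGC CGG AAC ATT AAA TGC CAG CTA GAT AAC TTT — no ATG→stop ORF.
Longest: frame 2, positions 38–52, 15 nt = 5 codons = 4 aa. → 15 nucleotides.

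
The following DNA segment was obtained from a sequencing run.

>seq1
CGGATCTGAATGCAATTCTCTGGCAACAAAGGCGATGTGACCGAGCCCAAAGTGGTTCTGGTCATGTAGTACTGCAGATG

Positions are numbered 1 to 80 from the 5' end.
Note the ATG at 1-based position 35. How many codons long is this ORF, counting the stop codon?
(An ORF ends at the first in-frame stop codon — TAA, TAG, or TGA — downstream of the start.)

Codons from position 35: ATG (35–37), TGA (38–40).
TGA is the first in-frame stop; that's 2 codons including the stop.

2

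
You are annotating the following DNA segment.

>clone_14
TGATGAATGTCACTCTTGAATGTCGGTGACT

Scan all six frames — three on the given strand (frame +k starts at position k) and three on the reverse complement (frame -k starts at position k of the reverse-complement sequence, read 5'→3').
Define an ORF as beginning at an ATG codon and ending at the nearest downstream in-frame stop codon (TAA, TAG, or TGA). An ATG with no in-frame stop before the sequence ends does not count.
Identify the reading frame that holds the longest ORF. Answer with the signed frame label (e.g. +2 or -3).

+3

Reverse complement (5'→3'): AGTCACCGACATTCAAGAGTGACATTCATCA
Frame +1: TGA TGA ATG TCA CTC TTG AAT GTC GGT GAC — no ATG→stop ORF.
Frame +2: GAT GAA TGT CAC TCT TGA ATG TCG GTG ACT — no ATG→stop ORF.
Frame +3: ATG AAT GTC ACT CTT GAA TGT CGG TGA — ATG at 3, stop TGA at 27 → 27 nt.
Frame -1: AGT CAC CGA CAT TCA AGA GTG ACA TTC ATC — no ATG→stop ORF.
Frame -2: GTC ACC GAC ATT CAA GAG TGA CAT TCA TCA — no ATG→stop ORF.
Frame -3: TCA CCG ACA TTC AAG AGT GAC ATT CAT — no ATG→stop ORF.
Longest ORF is 27 nt in frame +3 (positions 3–29).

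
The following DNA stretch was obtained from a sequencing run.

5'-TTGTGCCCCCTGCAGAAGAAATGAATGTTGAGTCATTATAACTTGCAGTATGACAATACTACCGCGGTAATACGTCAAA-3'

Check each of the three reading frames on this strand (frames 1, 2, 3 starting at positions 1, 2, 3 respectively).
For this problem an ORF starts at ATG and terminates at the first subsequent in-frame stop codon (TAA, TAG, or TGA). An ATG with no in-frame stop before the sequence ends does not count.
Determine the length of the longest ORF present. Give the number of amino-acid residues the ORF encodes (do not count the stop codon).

Frame 1: TTG TGC CCC CTG CAG AAG AAA TGA ATG TTG AGT CAT TAT AAC TTG CAG TAT GAC AAT ACT ACC GCG GTA ATA CGT CAA — no ATG→stop ORF.
Frame 2: TGT GCC CCC TGC AGA AGA AAT GAA TGT TGA GTC ATT ATA ACT TGC AGT ATG ACA ATA CTA CCG CGG TAA TAC GTC AAA — ATG at 50, stop TAA at 68 → 21 nt.
Frame 3: GTG CCC CCT GCA GAA GAA ATG AAT GTT GAG TCA TTA TAA CTT GCA GTA TGA CAA TAC TAC CGC GGT AAT ACG TCA — ATG at 21, stop TAA at 39 → 21 nt.
Longest: frame 2, positions 50–70, 21 nt = 7 codons = 6 aa. → 6 amino acids.

6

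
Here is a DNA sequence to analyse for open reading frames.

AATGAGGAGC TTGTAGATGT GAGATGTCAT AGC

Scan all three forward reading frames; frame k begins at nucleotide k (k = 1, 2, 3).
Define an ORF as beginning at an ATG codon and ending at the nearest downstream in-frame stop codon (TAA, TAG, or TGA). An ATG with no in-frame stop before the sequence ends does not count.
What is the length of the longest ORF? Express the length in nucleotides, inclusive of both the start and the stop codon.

15

Frame 1: AAT GAG GAG CTT GTA GAT GTG AGA TGT CAT AGC — no ATG→stop ORF.
Frame 2: ATG AGG AGC TTG TAG ATG TGA GAT GTC ATA — ATG at 2, stop TAG at 14 → 15 nt; ATG at 17, stop TGA at 20 → 6 nt.
Frame 3: TGA GGA GCT TGT AGA TGT GAG ATG TCA TAG — ATG at 24, stop TAG at 30 → 9 nt.
Longest: frame 2, positions 2–16, 15 nt = 5 codons = 4 aa. → 15 nucleotides.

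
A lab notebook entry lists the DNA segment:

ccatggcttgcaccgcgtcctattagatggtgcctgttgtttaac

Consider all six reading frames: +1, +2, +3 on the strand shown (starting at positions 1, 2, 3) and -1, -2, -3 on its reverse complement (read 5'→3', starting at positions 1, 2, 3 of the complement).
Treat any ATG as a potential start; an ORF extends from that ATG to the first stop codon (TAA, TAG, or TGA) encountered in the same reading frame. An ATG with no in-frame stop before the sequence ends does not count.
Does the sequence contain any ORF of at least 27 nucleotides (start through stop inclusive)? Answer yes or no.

no

Reverse complement (5'→3'): GTTAAACAACAGGCACCATCTAATAGGACGCGGTGCAAGCCATGG
Frame +1: CCA TGG CTT GCA CCG CGT CCT ATT AGA TGG TGC CTG TTG TTT AAC — no ATG→stop ORF.
Frame +2: CAT GGC TTG CAC CGC GTC CTA TTA GAT GGT GCC TGT TGT TTA — no ATG→stop ORF.
Frame +3: ATG GCT TGC ACC GCG TCC TAT TAG ATG GTG CCT GTT GTT TAA — ATG at 3, stop TAG at 24 → 24 nt; ATG at 27, stop TAA at 42 → 18 nt.
Frame -1: GTT AAA CAA CAG GCA CCA TCT AAT AGG ACG CGG TGC AAG CCA TGG — no ATG→stop ORF.
Frame -2: TTA AAC AAC AGG CAC CAT CTA ATA GGA CGC GGT GCA AGC CAT — no ATG→stop ORF.
Frame -3: TAA ACA ACA GGC ACC ATC TAA TAG GAC GCG GTG CAA GCC ATG — no ATG→stop ORF.
Largest ORF found is 24 nucleotides < 27, so no.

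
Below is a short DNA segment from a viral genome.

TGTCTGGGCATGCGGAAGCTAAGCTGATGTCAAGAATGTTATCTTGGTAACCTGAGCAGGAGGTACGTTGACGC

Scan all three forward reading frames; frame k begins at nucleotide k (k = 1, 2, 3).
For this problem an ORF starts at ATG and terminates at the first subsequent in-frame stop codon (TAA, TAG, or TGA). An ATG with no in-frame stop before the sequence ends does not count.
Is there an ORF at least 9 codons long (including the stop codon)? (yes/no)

no

Frame 1: TGT CTG GGC ATG CGG AAG CTA AGC TGA TGT CAA GAA TGT TAT CTT GGT AAC CTG AGC AGG AGG TAC GTT GAC — ATG at 10, stop TGA at 25 → 18 nt.
Frame 2: GTC TGG GCA TGC GGA AGC TAA GCT GAT GTC AAG AAT GTT ATC TTG GTA ACC TGA GCA GGA GGT ACG TTG ACG — no ATG→stop ORF.
Frame 3: TCT GGG CAT GCG GAA GCT AAG CTG ATG TCA AGA ATG TTA TCT TGG TAA CCT GAG CAG GAG GTA CGT TGA CGC — ATG at 27, stop TAA at 48 → 24 nt; ATG at 36, stop TAA at 48 → 15 nt.
Largest ORF found is 8 codons < 9, so no.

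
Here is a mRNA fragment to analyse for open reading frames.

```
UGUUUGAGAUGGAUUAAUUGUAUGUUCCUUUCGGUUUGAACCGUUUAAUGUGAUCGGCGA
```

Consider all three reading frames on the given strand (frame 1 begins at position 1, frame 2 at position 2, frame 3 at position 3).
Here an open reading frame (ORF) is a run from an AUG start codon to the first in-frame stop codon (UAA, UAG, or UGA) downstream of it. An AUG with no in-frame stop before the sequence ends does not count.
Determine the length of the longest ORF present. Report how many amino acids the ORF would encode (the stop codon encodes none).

Frame 1: UGU UUG AGA UGG AUU AAU UGU AUG UUC CUU UCG GUU UGA ACC GUU UAA UGU GAU CGG CGA — AUG at 22, stop UGA at 37 → 18 nt.
Frame 2: GUU UGA GAU GGA UUA AUU GUA UGU UCC UUU CGG UUU GAA CCG UUU AAU GUG AUC GGC — no AUG→stop ORF.
Frame 3: UUU GAG AUG GAU UAA UUG UAU GUU CCU UUC GGU UUG AAC CGU UUA AUG UGA UCG GCG — AUG at 9, stop UAA at 15 → 9 nt; AUG at 48, stop UGA at 51 → 6 nt.
Longest: frame 1, positions 22–39, 18 nt = 6 codons = 5 aa. → 5 amino acids.

5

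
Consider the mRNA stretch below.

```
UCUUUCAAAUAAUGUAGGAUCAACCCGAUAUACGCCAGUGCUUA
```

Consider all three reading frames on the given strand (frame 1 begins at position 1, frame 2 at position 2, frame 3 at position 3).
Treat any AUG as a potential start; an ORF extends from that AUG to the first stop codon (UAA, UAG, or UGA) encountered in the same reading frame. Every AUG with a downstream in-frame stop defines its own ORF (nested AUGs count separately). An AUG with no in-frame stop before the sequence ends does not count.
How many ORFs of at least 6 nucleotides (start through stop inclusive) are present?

Frame 1: UCU UUC AAA UAA UGU AGG AUC AAC CCG AUA UAC GCC AGU GCU — no AUG→stop ORF.
Frame 2: CUU UCA AAU AAU GUA GGA UCA ACC CGA UAU ACG CCA GUG CUU — no AUG→stop ORF.
Frame 3: UUU CAA AUA AUG UAG GAU CAA CCC GAU AUA CGC CAG UGC UUA — AUG at 12, stop UAG at 15 → 6 nt.
ORFs ≥ 6 nucleotides: frame 3 12–17 (6 nucleotides). Count = 1.

1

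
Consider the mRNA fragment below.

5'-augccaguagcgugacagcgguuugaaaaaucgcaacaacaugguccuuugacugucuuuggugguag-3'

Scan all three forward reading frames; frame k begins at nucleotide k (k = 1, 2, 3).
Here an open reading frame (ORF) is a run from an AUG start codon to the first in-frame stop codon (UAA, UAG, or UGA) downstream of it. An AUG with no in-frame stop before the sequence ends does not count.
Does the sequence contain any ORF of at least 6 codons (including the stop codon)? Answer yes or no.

no

Frame 1: AUG CCA GUA GCG UGA CAG CGG UUU GAA AAA UCG CAA CAA CAU GGU CCU UUG ACU GUC UUU GGU GGU — AUG at 1, stop UGA at 13 → 15 nt.
Frame 2: UGC CAG UAG CGU GAC AGC GGU UUG AAA AAU CGC AAC AAC AUG GUC CUU UGA CUG UCU UUG GUG GUA — AUG at 41, stop UGA at 50 → 12 nt.
Frame 3: GCC AGU AGC GUG ACA GCG GUU UGA AAA AUC GCA ACA ACA UGG UCC UUU GAC UGU CUU UGG UGG UAG — no AUG→stop ORF.
Largest ORF found is 5 codons < 6, so no.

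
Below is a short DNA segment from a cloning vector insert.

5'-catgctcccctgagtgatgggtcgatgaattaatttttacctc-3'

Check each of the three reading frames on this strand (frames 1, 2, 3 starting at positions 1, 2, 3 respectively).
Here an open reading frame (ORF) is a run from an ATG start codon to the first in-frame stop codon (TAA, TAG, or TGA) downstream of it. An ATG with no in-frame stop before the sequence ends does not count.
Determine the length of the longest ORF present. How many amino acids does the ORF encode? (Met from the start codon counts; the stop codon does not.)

Frame 1: CAT GCT CCC CTG AGT GAT GGG TCG ATG AAT TAA TTT TTA CCT — ATG at 25, stop TAA at 31 → 9 nt.
Frame 2: ATG CTC CCC TGA GTG ATG GGT CGA TGA ATT AAT TTT TAC CTC — ATG at 2, stop TGA at 11 → 12 nt; ATG at 17, stop TGA at 26 → 12 nt.
Frame 3: TGC TCC CCT GAG TGA TGG GTC GAT GAA TTA ATT TTT ACC — no ATG→stop ORF.
Longest: frame 2, positions 2–13, 12 nt = 4 codons = 3 aa. → 3 amino acids.

3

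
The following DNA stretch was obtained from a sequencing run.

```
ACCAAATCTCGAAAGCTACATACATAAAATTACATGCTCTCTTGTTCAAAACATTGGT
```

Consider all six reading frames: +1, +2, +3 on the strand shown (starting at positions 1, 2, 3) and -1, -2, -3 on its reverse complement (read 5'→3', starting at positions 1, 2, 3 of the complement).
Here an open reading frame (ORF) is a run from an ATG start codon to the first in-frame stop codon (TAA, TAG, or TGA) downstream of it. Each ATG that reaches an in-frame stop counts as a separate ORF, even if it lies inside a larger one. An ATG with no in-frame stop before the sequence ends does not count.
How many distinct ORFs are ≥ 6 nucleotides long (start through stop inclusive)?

Reverse complement (5'→3'): ACCAATGTTTTGAACAAGAGAGCATGTAATTTTATGTATGTAGCTTTCGAGATTTGGT
Frame +1: ACC AAA TCT CGA AAG CTA CAT ACA TAA AAT TAC ATG CTC TCT TGT TCA AAA CAT TGG — no ATG→stop ORF.
Frame +2: CCA AAT CTC GAA AGC TAC ATA CAT AAA ATT ACA TGC TCT CTT GTT CAA AAC ATT GGT — no ATG→stop ORF.
Frame +3: CAA ATC TCG AAA GCT ACA TAC ATA AAA TTA CAT GCT CTC TTG TTC AAA ACA TTG — no ATG→stop ORF.
Frame -1: ACC AAT GTT TTG AAC AAG AGA GCA TGT AAT TTT ATG TAT GTA GCT TTC GAG ATT TGG — no ATG→stop ORF.
Frame -2: CCA ATG TTT TGA ACA AGA GAG CAT GTA ATT TTA TGT ATG TAG CTT TCG AGA TTT GGT — ATG at 5, stop TGA at 11 → 9 nt; ATG at 38, stop TAG at 41 → 6 nt.
Frame -3: CAA TGT TTT GAA CAA GAG AGC ATG TAA TTT TAT GTA TGT AGC TTT CGA GAT TTG — ATG at 24, stop TAA at 27 → 6 nt.
ORFs ≥ 6 nucleotides: frame -2 5–13 (9 nucleotides), frame -2 38–43 (6 nucleotides), frame -3 24–29 (6 nucleotides). Count = 3.

3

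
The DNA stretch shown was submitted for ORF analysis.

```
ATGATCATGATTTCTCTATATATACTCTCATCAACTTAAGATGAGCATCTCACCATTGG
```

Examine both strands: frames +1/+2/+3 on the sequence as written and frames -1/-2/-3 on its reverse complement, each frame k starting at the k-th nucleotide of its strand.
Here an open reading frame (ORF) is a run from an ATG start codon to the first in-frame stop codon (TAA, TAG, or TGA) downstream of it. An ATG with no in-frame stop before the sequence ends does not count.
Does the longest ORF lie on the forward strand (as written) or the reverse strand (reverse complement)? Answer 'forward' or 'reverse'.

Reverse complement (5'→3'): CCAATGGTGAGATGCTCATCTTAAGTTGATGAGAGTATATATAGAGAAATCATGATCAT
Frame +1: ATG ATC ATG ATT TCT CTA TAT ATA CTC TCA TCA ACT TAA GAT GAG CAT CTC ACC ATT — ATG at 1, stop TAA at 37 → 39 nt; ATG at 7, stop TAA at 37 → 33 nt.
Frame +2: TGA TCA TGA TTT CTC TAT ATA TAC TCT CAT CAA CTT AAG ATG AGC ATC TCA CCA TTG — no ATG→stop ORF.
Frame +3: GAT CAT GAT TTC TCT ATA TAT ACT CTC ATC AAC TTA AGA TGA GCA TCT CAC CAT TGG — no ATG→stop ORF.
Frame -1: CCA ATG GTG AGA TGC TCA TCT TAA GTT GAT GAG AGT ATA TAT AGA GAA ATC ATG ATC — ATG at 4, stop TAA at 22 → 21 nt.
Frame -2: CAA TGG TGA GAT GCT CAT CTT AAG TTG ATG AGA GTA TAT ATA GAG AAA TCA TGA TCA — ATG at 29, stop TGA at 53 → 27 nt.
Frame -3: AAT GGT GAG ATG CTC ATC TTA AGT TGA TGA GAG TAT ATA TAG AGA AAT CAT GAT CAT — ATG at 12, stop TGA at 27 → 18 nt.
Forward-strand max 39 nt; reverse-strand max 27 nt. The forward strand has the longer ORF.

forward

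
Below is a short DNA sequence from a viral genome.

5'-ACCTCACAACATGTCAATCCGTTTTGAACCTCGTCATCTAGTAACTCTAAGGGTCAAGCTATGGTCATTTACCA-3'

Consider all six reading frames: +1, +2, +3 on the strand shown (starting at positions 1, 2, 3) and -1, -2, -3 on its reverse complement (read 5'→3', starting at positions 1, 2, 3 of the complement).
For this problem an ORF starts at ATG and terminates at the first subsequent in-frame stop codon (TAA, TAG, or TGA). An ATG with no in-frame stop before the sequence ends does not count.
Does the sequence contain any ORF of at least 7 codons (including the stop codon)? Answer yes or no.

Reverse complement (5'→3'): TGGTAAATGACCATAGCTTGACCCTTAGAGTTACTAGATGACGAGGTTCAAAACGGATTGACATGTTGTGAGGT
Frame +1: ACC TCA CAA CAT GTC AAT CCG TTT TGA ACC TCG TCA TCT AGT AAC TCT AAG GGT CAA GCT ATG GTC ATT TAC — no ATG→stop ORF.
Frame +2: CCT CAC AAC ATG TCA ATC CGT TTT GAA CCT CGT CAT CTA GTA ACT CTA AGG GTC AAG CTA TGG TCA TTT ACC — no ATG→stop ORF.
Frame +3: CTC ACA ACA TGT CAA TCC GTT TTG AAC CTC GTC ATC TAG TAA CTC TAA GGG TCA AGC TAT GGT CAT TTA CCA — no ATG→stop ORF.
Frame -1: TGG TAA ATG ACC ATA GCT TGA CCC TTA GAG TTA CTA GAT GAC GAG GTT CAA AAC GGA TTG ACA TGT TGT GAG — ATG at 7, stop TGA at 19 → 15 nt.
Frame -2: GGT AAA TGA CCA TAG CTT GAC CCT TAG AGT TAC TAG ATG ACG AGG TTC AAA ACG GAT TGA CAT GTT GTG AGG — ATG at 38, stop TGA at 59 → 24 nt.
Frame -3: GTA AAT GAC CAT AGC TTG ACC CTT AGA GTT ACT AGA TGA CGA GGT TCA AAA CGG ATT GAC ATG TTG TGA GGT — ATG at 63, stop TGA at 69 → 9 nt.
Frame -2 has an ORF of 8 codons (positions 38–61) ≥ 7, so yes.

yes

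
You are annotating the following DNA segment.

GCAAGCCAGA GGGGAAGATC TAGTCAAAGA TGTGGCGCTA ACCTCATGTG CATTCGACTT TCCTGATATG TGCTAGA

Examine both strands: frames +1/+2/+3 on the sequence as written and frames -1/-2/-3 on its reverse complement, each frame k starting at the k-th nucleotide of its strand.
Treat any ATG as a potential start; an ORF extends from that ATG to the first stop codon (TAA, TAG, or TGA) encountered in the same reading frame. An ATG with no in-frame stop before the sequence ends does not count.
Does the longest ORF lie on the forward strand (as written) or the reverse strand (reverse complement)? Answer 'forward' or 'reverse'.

reverse

Reverse complement (5'→3'): TCTAGCACATATCAGGAAAGTCGAATGCACATGAGGTTAGCGCCACATCTTTGACTAGATCTTCCCCTCTGGCTTGC
Frame +1: GCA AGC CAG AGG GGA AGA TCT AGT CAA AGA TGT GGC GCT AAC CTC ATG TGC ATT CGA CTT TCC TGA TAT GTG CTA — ATG at 46, stop TGA at 64 → 21 nt.
Frame +2: CAA GCC AGA GGG GAA GAT CTA GTC AAA GAT GTG GCG CTA ACC TCA TGT GCA TTC GAC TTT CCT GAT ATG TGC TAG — ATG at 68, stop TAG at 74 → 9 nt.
Frame +3: AAG CCA GAG GGG AAG ATC TAG TCA AAG ATG TGG CGC TAA CCT CAT GTG CAT TCG ACT TTC CTG ATA TGT GCT AGA — ATG at 30, stop TAA at 39 → 12 nt.
Frame -1: TCT AGC ACA TAT CAG GAA AGT CGA ATG CAC ATG AGG TTA GCG CCA CAT CTT TGA CTA GAT CTT CCC CTC TGG CTT — ATG at 25, stop TGA at 52 → 30 nt; ATG at 31, stop TGA at 52 → 24 nt.
Frame -2: CTA GCA CAT ATC AGG AAA GTC GAA TGC ACA TGA GGT TAG CGC CAC ATC TTT GAC TAG ATC TTC CCC TCT GGC TTG — no ATG→stop ORF.
Frame -3: TAG CAC ATA TCA GGA AAG TCG AAT GCA CAT GAG GTT AGC GCC ACA TCT TTG ACT AGA TCT TCC CCT CTG GCT TGC — no ATG→stop ORF.
Forward-strand max 21 nt; reverse-strand max 30 nt. The reverse strand has the longer ORF.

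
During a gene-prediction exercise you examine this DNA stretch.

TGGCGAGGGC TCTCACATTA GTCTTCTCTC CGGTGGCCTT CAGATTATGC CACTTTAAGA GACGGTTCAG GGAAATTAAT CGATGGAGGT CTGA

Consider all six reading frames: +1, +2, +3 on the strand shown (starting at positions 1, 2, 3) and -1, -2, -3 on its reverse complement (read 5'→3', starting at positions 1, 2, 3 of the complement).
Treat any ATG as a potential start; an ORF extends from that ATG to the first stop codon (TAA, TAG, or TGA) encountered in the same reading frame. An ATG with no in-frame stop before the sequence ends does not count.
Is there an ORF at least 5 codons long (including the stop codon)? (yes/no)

no

Reverse complement (5'→3'): TCAGACCTCCATCGATTAATTTCCCTGAACCGTCTCTTAAAGTGGCATAATCTGAAGGCCACCGGAGAGAAGACTAATGTGAGAGCCCTCGCCA
Frame +1: TGG CGA GGG CTC TCA CAT TAG TCT TCT CTC CGG TGG CCT TCA GAT TAT GCC ACT TTA AGA GAC GGT TCA GGG AAA TTA ATC GAT GGA GGT CTG — no ATG→stop ORF.
Frame +2: GGC GAG GGC TCT CAC ATT AGT CTT CTC TCC GGT GGC CTT CAG ATT ATG CCA CTT TAA GAG ACG GTT CAG GGA AAT TAA TCG ATG GAG GTC TGA — ATG at 47, stop TAA at 56 → 12 nt; ATG at 83, stop TGA at 92 → 12 nt.
Frame +3: GCG AGG GCT CTC ACA TTA GTC TTC TCT CCG GTG GCC TTC AGA TTA TGC CAC TTT AAG AGA CGG TTC AGG GAA ATT AAT CGA TGG AGG TCT — no ATG→stop ORF.
Frame -1: TCA GAC CTC CAT CGA TTA ATT TCC CTG AAC CGT CTC TTA AAG TGG CAT AAT CTG AAG GCC ACC GGA GAG AAG ACT AAT GTG AGA GCC CTC GCC — no ATG→stop ORF.
Frame -2: CAG ACC TCC ATC GAT TAA TTT CCC TGA ACC GTC TCT TAA AGT GGC ATA ATC TGA AGG CCA CCG GAG AGA AGA CTA ATG TGA GAG CCC TCG CCA — ATG at 77, stop TGA at 80 → 6 nt.
Frame -3: AGA CCT CCA TCG ATT AAT TTC CCT GAA CCG TCT CTT AAA GTG GCA TAA TCT GAA GGC CAC CGG AGA GAA GAC TAA TGT GAG AGC CCT CGC — no ATG→stop ORF.
Largest ORF found is 4 codons < 5, so no.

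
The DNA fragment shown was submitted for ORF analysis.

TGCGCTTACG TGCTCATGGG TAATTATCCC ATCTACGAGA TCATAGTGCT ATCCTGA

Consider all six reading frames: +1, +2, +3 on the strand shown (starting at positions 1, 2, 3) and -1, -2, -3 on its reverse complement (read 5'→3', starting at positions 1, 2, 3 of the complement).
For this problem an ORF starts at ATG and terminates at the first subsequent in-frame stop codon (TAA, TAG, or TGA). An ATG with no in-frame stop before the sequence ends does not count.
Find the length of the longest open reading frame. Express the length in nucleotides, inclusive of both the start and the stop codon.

Reverse complement (5'→3'): TCAGGATAGCACTATGATCTCGTAGATGGGATAATTACCCATGAGCACGTAAGCGCA
Frame +1: TGC GCT TAC GTG CTC ATG GGT AAT TAT CCC ATC TAC GAG ATC ATA GTG CTA TCC TGA — ATG at 16, stop TGA at 55 → 42 nt.
Frame +2: GCG CTT ACG TGC TCA TGG GTA ATT ATC CCA TCT ACG AGA TCA TAG TGC TAT CCT — no ATG→stop ORF.
Frame +3: CGC TTA CGT GCT CAT GGG TAA TTA TCC CAT CTA CGA GAT CAT AGT GCT ATC CTG — no ATG→stop ORF.
Frame -1: TCA GGA TAG CAC TAT GAT CTC GTA GAT GGG ATA ATT ACC CAT GAG CAC GTA AGC GCA — no ATG→stop ORF.
Frame -2: CAG GAT AGC ACT ATG ATC TCG TAG ATG GGA TAA TTA CCC ATG AGC ACG TAA GCG — ATG at 14, stop TAG at 23 → 12 nt; ATG at 26, stop TAA at 32 → 9 nt; ATG at 41, stop TAA at 50 → 12 nt.
Frame -3: AGG ATA GCA CTA TGA TCT CGT AGA TGG GAT AAT TAC CCA TGA GCA CGT AAG CGC — no ATG→stop ORF.
Longest: frame +1, positions 16–57, 42 nt = 14 codons = 13 aa. → 42 nucleotides.

42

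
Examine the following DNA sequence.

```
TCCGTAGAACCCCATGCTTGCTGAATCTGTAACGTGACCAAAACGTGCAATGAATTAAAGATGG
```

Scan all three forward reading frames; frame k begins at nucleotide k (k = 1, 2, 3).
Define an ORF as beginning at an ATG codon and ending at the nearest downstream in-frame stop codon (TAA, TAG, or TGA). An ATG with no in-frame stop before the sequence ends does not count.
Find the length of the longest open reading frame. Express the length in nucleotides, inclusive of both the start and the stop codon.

24

Frame 1: TCC GTA GAA CCC CAT GCT TGC TGA ATC TGT AAC GTG ACC AAA ACG TGC AAT GAA TTA AAG ATG — no ATG→stop ORF.
Frame 2: CCG TAG AAC CCC ATG CTT GCT GAA TCT GTA ACG TGA CCA AAA CGT GCA ATG AAT TAA AGA TGG — ATG at 14, stop TGA at 35 → 24 nt; ATG at 50, stop TAA at 56 → 9 nt.
Frame 3: CGT AGA ACC CCA TGC TTG CTG AAT CTG TAA CGT GAC CAA AAC GTG CAA TGA ATT AAA GAT — no ATG→stop ORF.
Longest: frame 2, positions 14–37, 24 nt = 8 codons = 7 aa. → 24 nucleotides.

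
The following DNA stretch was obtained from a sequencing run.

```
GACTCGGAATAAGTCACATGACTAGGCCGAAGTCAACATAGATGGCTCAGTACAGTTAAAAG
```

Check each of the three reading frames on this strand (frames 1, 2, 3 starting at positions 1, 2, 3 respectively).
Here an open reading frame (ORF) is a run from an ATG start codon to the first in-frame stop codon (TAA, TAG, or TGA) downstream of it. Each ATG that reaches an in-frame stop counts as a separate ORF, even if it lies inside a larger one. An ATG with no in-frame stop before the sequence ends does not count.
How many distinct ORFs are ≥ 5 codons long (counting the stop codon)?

Frame 1: GAC TCG GAA TAA GTC ACA TGA CTA GGC CGA AGT CAA CAT AGA TGG CTC AGT ACA GTT AAA — no ATG→stop ORF.
Frame 2: ACT CGG AAT AAG TCA CAT GAC TAG GCC GAA GTC AAC ATA GAT GGC TCA GTA CAG TTA AAA — no ATG→stop ORF.
Frame 3: CTC GGA ATA AGT CAC ATG ACT AGG CCG AAG TCA ACA TAG ATG GCT CAG TAC AGT TAA AAG — ATG at 18, stop TAG at 39 → 24 nt; ATG at 42, stop TAA at 57 → 18 nt.
ORFs ≥ 5 codons: frame 3 18–41 (8 codons), frame 3 42–59 (6 codons). Count = 2.

2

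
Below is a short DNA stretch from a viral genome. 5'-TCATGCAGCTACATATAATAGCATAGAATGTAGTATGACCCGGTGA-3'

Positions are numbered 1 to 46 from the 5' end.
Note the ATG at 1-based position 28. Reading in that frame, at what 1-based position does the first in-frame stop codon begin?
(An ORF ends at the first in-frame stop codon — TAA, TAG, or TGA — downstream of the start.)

31

Codons from position 28: ATG (28–30), TAG (31–33).
TAG is a stop codon; it begins at position 31.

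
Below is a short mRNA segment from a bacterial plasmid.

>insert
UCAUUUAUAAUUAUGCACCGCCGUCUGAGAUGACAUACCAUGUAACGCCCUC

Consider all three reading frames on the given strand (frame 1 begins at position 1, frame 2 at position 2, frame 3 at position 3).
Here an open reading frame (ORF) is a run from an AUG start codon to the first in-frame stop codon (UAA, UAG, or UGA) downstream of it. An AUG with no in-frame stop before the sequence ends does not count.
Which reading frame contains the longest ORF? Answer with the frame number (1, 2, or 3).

1

Frame 1: UCA UUU AUA AUU AUG CAC CGC CGU CUG AGA UGA CAU ACC AUG UAA CGC CCU — AUG at 13, stop UGA at 31 → 21 nt; AUG at 40, stop UAA at 43 → 6 nt.
Frame 2: CAU UUA UAA UUA UGC ACC GCC GUC UGA GAU GAC AUA CCA UGU AAC GCC CUC — no AUG→stop ORF.
Frame 3: AUU UAU AAU UAU GCA CCG CCG UCU GAG AUG ACA UAC CAU GUA ACG CCC — no AUG→stop ORF.
Longest ORF is 21 nt in frame 1 (positions 13–33).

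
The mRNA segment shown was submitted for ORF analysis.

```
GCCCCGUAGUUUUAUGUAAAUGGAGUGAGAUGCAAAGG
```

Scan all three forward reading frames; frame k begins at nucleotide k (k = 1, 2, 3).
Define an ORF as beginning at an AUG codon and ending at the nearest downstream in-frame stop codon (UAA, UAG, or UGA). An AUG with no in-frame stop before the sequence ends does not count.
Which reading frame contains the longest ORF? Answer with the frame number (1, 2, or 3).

Frame 1: GCC CCG UAG UUU UAU GUA AAU GGA GUG AGA UGC AAA — no AUG→stop ORF.
Frame 2: CCC CGU AGU UUU AUG UAA AUG GAG UGA GAU GCA AAG — AUG at 14, stop UAA at 17 → 6 nt; AUG at 20, stop UGA at 26 → 9 nt.
Frame 3: CCC GUA GUU UUA UGU AAA UGG AGU GAG AUG CAA AGG — no AUG→stop ORF.
Longest ORF is 9 nt in frame 2 (positions 20–28).

2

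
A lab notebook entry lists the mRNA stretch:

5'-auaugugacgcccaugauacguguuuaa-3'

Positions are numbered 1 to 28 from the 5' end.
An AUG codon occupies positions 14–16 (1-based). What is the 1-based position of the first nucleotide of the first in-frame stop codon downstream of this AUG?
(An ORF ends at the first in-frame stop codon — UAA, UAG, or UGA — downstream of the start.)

Codons from position 14: AUG (14–16), AUA (17–19), CGU (20–22), GUU (23–25), UAA (26–28).
UAA is a stop codon; it begins at position 26.

26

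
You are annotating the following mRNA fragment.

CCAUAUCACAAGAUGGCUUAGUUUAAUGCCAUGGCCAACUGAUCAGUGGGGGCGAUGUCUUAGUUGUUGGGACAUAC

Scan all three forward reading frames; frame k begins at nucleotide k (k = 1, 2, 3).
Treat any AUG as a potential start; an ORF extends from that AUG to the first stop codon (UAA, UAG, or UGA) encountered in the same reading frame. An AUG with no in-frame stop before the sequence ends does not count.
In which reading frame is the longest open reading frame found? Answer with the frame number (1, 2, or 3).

1

Frame 1: CCA UAU CAC AAG AUG GCU UAG UUU AAU GCC AUG GCC AAC UGA UCA GUG GGG GCG AUG UCU UAG UUG UUG GGA CAU — AUG at 13, stop UAG at 19 → 9 nt; AUG at 31, stop UGA at 40 → 12 nt; AUG at 55, stop UAG at 61 → 9 nt.
Frame 2: CAU AUC ACA AGA UGG CUU AGU UUA AUG CCA UGG CCA ACU GAU CAG UGG GGG CGA UGU CUU AGU UGU UGG GAC AUA — no AUG→stop ORF.
Frame 3: AUA UCA CAA GAU GGC UUA GUU UAA UGC CAU GGC CAA CUG AUC AGU GGG GGC GAU GUC UUA GUU GUU GGG ACA UAC — no AUG→stop ORF.
Longest ORF is 12 nt in frame 1 (positions 31–42).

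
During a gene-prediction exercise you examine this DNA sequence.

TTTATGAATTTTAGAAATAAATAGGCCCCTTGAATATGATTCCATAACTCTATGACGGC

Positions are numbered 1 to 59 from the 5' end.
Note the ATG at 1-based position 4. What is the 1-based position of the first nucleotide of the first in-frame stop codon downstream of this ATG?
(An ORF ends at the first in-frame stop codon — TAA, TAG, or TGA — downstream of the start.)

Codons from position 4: ATG (4–6), AAT (7–9), TTT (10–12), AGA (13–15), AAT (16–18), AAA (19–21), TAG (22–24).
TAG is a stop codon; it begins at position 22.

22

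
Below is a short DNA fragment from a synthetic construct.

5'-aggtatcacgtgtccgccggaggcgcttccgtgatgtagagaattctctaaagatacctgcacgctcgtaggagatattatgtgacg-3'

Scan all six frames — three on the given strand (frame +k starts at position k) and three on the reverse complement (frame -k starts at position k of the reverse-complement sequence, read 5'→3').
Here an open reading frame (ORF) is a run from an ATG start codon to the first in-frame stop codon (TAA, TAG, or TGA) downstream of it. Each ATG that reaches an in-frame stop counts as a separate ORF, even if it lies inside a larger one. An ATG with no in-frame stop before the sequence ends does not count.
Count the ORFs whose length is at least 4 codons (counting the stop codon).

0

Reverse complement (5'→3'): CGTCACATAATATCTCCTACGAGCGTGCAGGTATCTTTAGAGAATTCTCTACATCACGGAAGCGCCTCCGGCGGACACGTGATACCT
Frame +1: AGG TAT CAC GTG TCC GCC GGA GGC GCT TCC GTG ATG TAG AGA ATT CTC TAA AGA TAC CTG CAC GCT CGT AGG AGA TAT TAT GTG ACG — ATG at 34, stop TAG at 37 → 6 nt.
Frame +2: GGT ATC ACG TGT CCG CCG GAG GCG CTT CCG TGA TGT AGA GAA TTC TCT AAA GAT ACC TGC ACG CTC GTA GGA GAT ATT ATG TGA — ATG at 80, stop TGA at 83 → 6 nt.
Frame +3: GTA TCA CGT GTC CGC CGG AGG CGC TTC CGT GAT GTA GAG AAT TCT CTA AAG ATA CCT GCA CGC TCG TAG GAG ATA TTA TGT GAC — no ATG→stop ORF.
Frame -1: CGT CAC ATA ATA TCT CCT ACG AGC GTG CAG GTA TCT TTA GAG AAT TCT CTA CAT CAC GGA AGC GCC TCC GGC GGA CAC GTG ATA CCT — no ATG→stop ORF.
Frame -2: GTC ACA TAA TAT CTC CTA CGA GCG TGC AGG TAT CTT TAG AGA ATT CTC TAC ATC ACG GAA GCG CCT CCG GCG GAC ACG TGA TAC — no ATG→stop ORF.
Frame -3: TCA CAT AAT ATC TCC TAC GAG CGT GCA GGT ATC TTT AGA GAA TTC TCT ACA TCA CGG AAG CGC CTC CGG CGG ACA CGT GAT ACC — no ATG→stop ORF.
No ORF reaches 4 codons. Count = 0.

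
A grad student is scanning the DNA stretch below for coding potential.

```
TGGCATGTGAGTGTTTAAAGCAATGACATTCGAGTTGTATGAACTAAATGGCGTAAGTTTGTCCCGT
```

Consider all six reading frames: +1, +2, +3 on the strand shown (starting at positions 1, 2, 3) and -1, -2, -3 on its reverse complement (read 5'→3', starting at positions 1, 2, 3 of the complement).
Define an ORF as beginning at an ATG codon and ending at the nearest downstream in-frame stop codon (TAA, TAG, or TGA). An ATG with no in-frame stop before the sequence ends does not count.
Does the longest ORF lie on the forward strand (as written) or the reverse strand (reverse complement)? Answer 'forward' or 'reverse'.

reverse

Reverse complement (5'→3'): ACGGGACAAACTTACGCCATTTAGTTCATACAACTCGAATGTCATTGCTTTAAACACTCACATGCCA
Frame +1: TGG CAT GTG AGT GTT TAA AGC AAT GAC ATT CGA GTT GTA TGA ACT AAA TGG CGT AAG TTT GTC CCG — no ATG→stop ORF.
Frame +2: GGC ATG TGA GTG TTT AAA GCA ATG ACA TTC GAG TTG TAT GAA CTA AAT GGC GTA AGT TTG TCC CGT — ATG at 5, stop TGA at 8 → 6 nt.
Frame +3: GCA TGT GAG TGT TTA AAG CAA TGA CAT TCG AGT TGT ATG AAC TAA ATG GCG TAA GTT TGT CCC — ATG at 39, stop TAA at 45 → 9 nt; ATG at 48, stop TAA at 54 → 9 nt.
Frame -1: ACG GGA CAA ACT TAC GCC ATT TAG TTC ATA CAA CTC GAA TGT CAT TGC TTT AAA CAC TCA CAT GCC — no ATG→stop ORF.
Frame -2: CGG GAC AAA CTT ACG CCA TTT AGT TCA TAC AAC TCG AAT GTC ATT GCT TTA AAC ACT CAC ATG CCA — no ATG→stop ORF.
Frame -3: GGG ACA AAC TTA CGC CAT TTA GTT CAT ACA ACT CGA ATG TCA TTG CTT TAA ACA CTC ACA TGC — ATG at 39, stop TAA at 51 → 15 nt.
Forward-strand max 9 nt; reverse-strand max 15 nt. The reverse strand has the longer ORF.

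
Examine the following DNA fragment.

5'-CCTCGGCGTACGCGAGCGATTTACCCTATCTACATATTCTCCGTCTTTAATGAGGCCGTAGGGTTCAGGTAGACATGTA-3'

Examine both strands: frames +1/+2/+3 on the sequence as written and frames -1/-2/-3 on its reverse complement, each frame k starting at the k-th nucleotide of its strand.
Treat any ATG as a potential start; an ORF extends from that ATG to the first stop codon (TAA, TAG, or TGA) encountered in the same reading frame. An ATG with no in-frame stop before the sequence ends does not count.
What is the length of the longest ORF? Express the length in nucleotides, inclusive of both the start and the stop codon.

Reverse complement (5'→3'): TACATGTCTACCTGAACCCTACGGCCTCATTAAAGACGGAGAATATGTAGATAGGGTAAATCGCTCGCGTACGCCGAGG
Frame +1: CCT CGG CGT ACG CGA GCG ATT TAC CCT ATC TAC ATA TTC TCC GTC TTT AAT GAG GCC GTA GGG TTC AGG TAG ACA TGT — no ATG→stop ORF.
Frame +2: CTC GGC GTA CGC GAG CGA TTT ACC CTA TCT ACA TAT TCT CCG TCT TTA ATG AGG CCG TAG GGT TCA GGT AGA CAT GTA — ATG at 50, stop TAG at 59 → 12 nt.
Frame +3: TCG GCG TAC GCG AGC GAT TTA CCC TAT CTA CAT ATT CTC CGT CTT TAA TGA GGC CGT AGG GTT CAG GTA GAC ATG — no ATG→stop ORF.
Frame -1: TAC ATG TCT ACC TGA ACC CTA CGG CCT CAT TAA AGA CGG AGA ATA TGT AGA TAG GGT AAA TCG CTC GCG TAC GCC GAG — ATG at 4, stop TGA at 13 → 12 nt.
Frame -2: ACA TGT CTA CCT GAA CCC TAC GGC CTC ATT AAA GAC GGA GAA TAT GTA GAT AGG GTA AAT CGC TCG CGT ACG CCG AGG — no ATG→stop ORF.
Frame -3: CAT GTC TAC CTG AAC CCT ACG GCC TCA TTA AAG ACG GAG AAT ATG TAG ATA GGG TAA ATC GCT CGC GTA CGC CGA — ATG at 45, stop TAG at 48 → 6 nt.
Longest: frame +2, positions 50–61, 12 nt = 4 codons = 3 aa. → 12 nucleotides.

12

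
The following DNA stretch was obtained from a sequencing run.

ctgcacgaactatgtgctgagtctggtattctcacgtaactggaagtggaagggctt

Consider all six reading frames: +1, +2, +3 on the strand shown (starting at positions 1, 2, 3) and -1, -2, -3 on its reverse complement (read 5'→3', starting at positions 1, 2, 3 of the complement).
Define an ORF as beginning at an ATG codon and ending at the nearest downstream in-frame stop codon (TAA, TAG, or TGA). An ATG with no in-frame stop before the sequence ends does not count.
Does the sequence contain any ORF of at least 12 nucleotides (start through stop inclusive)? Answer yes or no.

no

Reverse complement (5'→3'): AAGCCCTTCCACTTCCAGTTACGTGAGAATACCAGACTCAGCACATAGTTCGTGCAG
Frame +1: CTG CAC GAA CTA TGT GCT GAG TCT GGT ATT CTC ACG TAA CTG GAA GTG GAA GGG CTT — no ATG→stop ORF.
Frame +2: TGC ACG AAC TAT GTG CTG AGT CTG GTA TTC TCA CGT AAC TGG AAG TGG AAG GGC — no ATG→stop ORF.
Frame +3: GCA CGA ACT ATG TGC TGA GTC TGG TAT TCT CAC GTA ACT GGA AGT GGA AGG GCT — ATG at 12, stop TGA at 18 → 9 nt.
Frame -1: AAG CCC TTC CAC TTC CAG TTA CGT GAG AAT ACC AGA CTC AGC ACA TAG TTC GTG CAG — no ATG→stop ORF.
Frame -2: AGC CCT TCC ACT TCC AGT TAC GTG AGA ATA CCA GAC TCA GCA CAT AGT TCG TGC — no ATG→stop ORF.
Frame -3: GCC CTT CCA CTT CCA GTT ACG TGA GAA TAC CAG ACT CAG CAC ATA GTT CGT GCA — no ATG→stop ORF.
Largest ORF found is 9 nucleotides < 12, so no.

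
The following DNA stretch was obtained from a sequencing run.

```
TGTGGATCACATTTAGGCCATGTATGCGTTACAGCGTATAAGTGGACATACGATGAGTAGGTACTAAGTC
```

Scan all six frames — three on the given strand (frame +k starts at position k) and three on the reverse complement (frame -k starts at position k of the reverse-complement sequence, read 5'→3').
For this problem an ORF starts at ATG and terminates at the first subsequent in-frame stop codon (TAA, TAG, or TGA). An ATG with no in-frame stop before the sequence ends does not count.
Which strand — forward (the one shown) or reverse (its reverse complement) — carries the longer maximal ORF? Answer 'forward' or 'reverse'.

Reverse complement (5'→3'): GACTTAGTACCTACTCATCGTATGTCCACTTATACGCTGTAACGCATACATGGCCTAAATGTGATCCACA
Frame +1: TGT GGA TCA CAT TTA GGC CAT GTA TGC GTT ACA GCG TAT AAG TGG ACA TAC GAT GAG TAG GTA CTA AGT — no ATG→stop ORF.
Frame +2: GTG GAT CAC ATT TAG GCC ATG TAT GCG TTA CAG CGT ATA AGT GGA CAT ACG ATG AGT AGG TAC TAA GTC — ATG at 20, stop TAA at 65 → 48 nt; ATG at 53, stop TAA at 65 → 15 nt.
Frame +3: TGG ATC ACA TTT AGG CCA TGT ATG CGT TAC AGC GTA TAA GTG GAC ATA CGA TGA GTA GGT ACT AAG — ATG at 24, stop TAA at 39 → 18 nt.
Frame -1: GAC TTA GTA CCT ACT CAT CGT ATG TCC ACT TAT ACG CTG TAA CGC ATA CAT GGC CTA AAT GTG ATC CAC — ATG at 22, stop TAA at 40 → 21 nt.
Frame -2: ACT TAG TAC CTA CTC ATC GTA TGT CCA CTT ATA CGC TGT AAC GCA TAC ATG GCC TAA ATG TGA TCC ACA — ATG at 50, stop TAA at 56 → 9 nt; ATG at 59, stop TGA at 62 → 6 nt.
Frame -3: CTT AGT ACC TAC TCA TCG TAT GTC CAC TTA TAC GCT GTA ACG CAT ACA TGG CCT AAA TGT GAT CCA — no ATG→stop ORF.
Forward-strand max 48 nt; reverse-strand max 21 nt. The forward strand has the longer ORF.

forward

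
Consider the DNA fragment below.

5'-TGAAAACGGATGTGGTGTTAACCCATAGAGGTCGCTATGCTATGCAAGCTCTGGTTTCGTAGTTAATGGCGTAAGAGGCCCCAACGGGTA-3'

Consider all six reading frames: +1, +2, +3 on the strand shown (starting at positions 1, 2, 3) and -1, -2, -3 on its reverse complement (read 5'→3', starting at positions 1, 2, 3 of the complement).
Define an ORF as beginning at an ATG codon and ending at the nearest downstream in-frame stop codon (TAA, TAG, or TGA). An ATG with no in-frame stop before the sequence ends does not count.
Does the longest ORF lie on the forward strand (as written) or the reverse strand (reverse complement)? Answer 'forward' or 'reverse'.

Reverse complement (5'→3'): TACCCGTTGGGGCCTCTTACGCCATTAACTACGAAACCAGAGCTTGCATAGCATAGCGACCTCTATGGGTTAACACCACATCCGTTTTCA
Frame +1: TGA AAA CGG ATG TGG TGT TAA CCC ATA GAG GTC GCT ATG CTA TGC AAG CTC TGG TTT CGT AGT TAA TGG CGT AAG AGG CCC CAA CGG GTA — ATG at 10, stop TAA at 19 → 12 nt; ATG at 37, stop TAA at 64 → 30 nt.
Frame +2: GAA AAC GGA TGT GGT GTT AAC CCA TAG AGG TCG CTA TGC TAT GCA AGC TCT GGT TTC GTA GTT AAT GGC GTA AGA GGC CCC AAC GGG — no ATG→stop ORF.
Frame +3: AAA ACG GAT GTG GTG TTA ACC CAT AGA GGT CGC TAT GCT ATG CAA GCT CTG GTT TCG TAG TTA ATG GCG TAA GAG GCC CCA ACG GGT — ATG at 42, stop TAG at 60 → 21 nt; ATG at 66, stop TAA at 72 → 9 nt.
Frame -1: TAC CCG TTG GGG CCT CTT ACG CCA TTA ACT ACG AAA CCA GAG CTT GCA TAG CAT AGC GAC CTC TAT GGG TTA ACA CCA CAT CCG TTT TCA — no ATG→stop ORF.
Frame -2: ACC CGT TGG GGC CTC TTA CGC CAT TAA CTA CGA AAC CAG AGC TTG CAT AGC ATA GCG ACC TCT ATG GGT TAA CAC CAC ATC CGT TTT — ATG at 65, stop TAA at 71 → 9 nt.
Frame -3: CCC GTT GGG GCC TCT TAC GCC ATT AAC TAC GAA ACC AGA GCT TGC ATA GCA TAG CGA CCT CTA TGG GTT AAC ACC ACA TCC GTT TTC — no ATG→stop ORF.
Forward-strand max 30 nt; reverse-strand max 9 nt. The forward strand has the longer ORF.

forward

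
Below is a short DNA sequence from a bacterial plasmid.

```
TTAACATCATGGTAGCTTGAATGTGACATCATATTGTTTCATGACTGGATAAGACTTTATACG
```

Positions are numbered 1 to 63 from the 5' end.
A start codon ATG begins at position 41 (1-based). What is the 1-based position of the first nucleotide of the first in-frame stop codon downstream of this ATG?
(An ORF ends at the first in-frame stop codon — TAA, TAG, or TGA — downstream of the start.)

50

Codons from position 41: ATG (41–43), ACT (44–46), GGA (47–49), TAA (50–52).
TAA is a stop codon; it begins at position 50.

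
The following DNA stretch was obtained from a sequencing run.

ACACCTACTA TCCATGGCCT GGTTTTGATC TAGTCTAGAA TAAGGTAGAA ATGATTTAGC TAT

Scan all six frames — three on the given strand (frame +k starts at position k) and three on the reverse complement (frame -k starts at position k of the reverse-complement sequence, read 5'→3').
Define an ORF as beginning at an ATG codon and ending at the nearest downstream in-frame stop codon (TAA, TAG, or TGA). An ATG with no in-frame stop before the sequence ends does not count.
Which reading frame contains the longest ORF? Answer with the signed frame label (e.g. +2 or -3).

+2

Reverse complement (5'→3'): ATAGCTAAATCATTTCTACCTTATTCTAGACTAGATCAAAACCAGGCCATGGATAGTAGGTGT
Frame +1: ACA CCT ACT ATC CAT GGC CTG GTT TTG ATC TAG TCT AGA ATA AGG TAG AAA TGA TTT AGC TAT — no ATG→stop ORF.
Frame +2: CAC CTA CTA TCC ATG GCC TGG TTT TGA TCT AGT CTA GAA TAA GGT AGA AAT GAT TTA GCT — ATG at 14, stop TGA at 26 → 15 nt.
Frame +3: ACC TAC TAT CCA TGG CCT GGT TTT GAT CTA GTC TAG AAT AAG GTA GAA ATG ATT TAG CTA — ATG at 51, stop TAG at 57 → 9 nt.
Frame -1: ATA GCT AAA TCA TTT CTA CCT TAT TCT AGA CTA GAT CAA AAC CAG GCC ATG GAT AGT AGG TGT — no ATG→stop ORF.
Frame -2: TAG CTA AAT CAT TTC TAC CTT ATT CTA GAC TAG ATC AAA ACC AGG CCA TGG ATA GTA GGT — no ATG→stop ORF.
Frame -3: AGC TAA ATC ATT TCT ACC TTA TTC TAG ACT AGA TCA AAA CCA GGC CAT GGA TAG TAG GTG — no ATG→stop ORF.
Longest ORF is 15 nt in frame +2 (positions 14–28).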